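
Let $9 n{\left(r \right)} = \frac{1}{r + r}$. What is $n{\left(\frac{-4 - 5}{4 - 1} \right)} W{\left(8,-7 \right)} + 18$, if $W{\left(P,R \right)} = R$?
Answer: $\frac{979}{54} \approx 18.13$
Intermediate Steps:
$n{\left(r \right)} = \frac{1}{18 r}$ ($n{\left(r \right)} = \frac{1}{9 \left(r + r\right)} = \frac{1}{9 \cdot 2 r} = \frac{\frac{1}{2} \frac{1}{r}}{9} = \frac{1}{18 r}$)
$n{\left(\frac{-4 - 5}{4 - 1} \right)} W{\left(8,-7 \right)} + 18 = \frac{1}{18 \frac{-4 - 5}{4 - 1}} \left(-7\right) + 18 = \frac{1}{18 \left(- \frac{9}{3}\right)} \left(-7\right) + 18 = \frac{1}{18 \left(\left(-9\right) \frac{1}{3}\right)} \left(-7\right) + 18 = \frac{1}{18 \left(-3\right)} \left(-7\right) + 18 = \frac{1}{18} \left(- \frac{1}{3}\right) \left(-7\right) + 18 = \left(- \frac{1}{54}\right) \left(-7\right) + 18 = \frac{7}{54} + 18 = \frac{979}{54}$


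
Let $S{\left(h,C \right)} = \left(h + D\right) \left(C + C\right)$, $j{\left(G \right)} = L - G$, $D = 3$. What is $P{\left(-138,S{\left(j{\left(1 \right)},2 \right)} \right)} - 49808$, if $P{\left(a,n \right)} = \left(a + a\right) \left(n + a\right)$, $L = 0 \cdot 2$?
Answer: $-13928$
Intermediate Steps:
$L = 0$
$j{\left(G \right)} = - G$ ($j{\left(G \right)} = 0 - G = - G$)
$S{\left(h,C \right)} = 2 C \left(3 + h\right)$ ($S{\left(h,C \right)} = \left(h + 3\right) \left(C + C\right) = \left(3 + h\right) 2 C = 2 C \left(3 + h\right)$)
$P{\left(a,n \right)} = 2 a \left(a + n\right)$
$P{\left(-138,S{\left(j{\left(1 \right)},2 \right)} \right)} - 49808 = 2 \left(-138\right) \left(-138 + 2 \cdot 2 \left(3 - 1\right)\right) - 49808 = 2 \left(-138\right) \left(-138 + 2 \cdot 2 \cdot 2\right) - 49808 = 2 \left(-138\right) \left(-138 + 8\right) - 49808 = 2 \left(-138\right) \left(-130\right) - 49808 = 35880 - 49808 = -13928$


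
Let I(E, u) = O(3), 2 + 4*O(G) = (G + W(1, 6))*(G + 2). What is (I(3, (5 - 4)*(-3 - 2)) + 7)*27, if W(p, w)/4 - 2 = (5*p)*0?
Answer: 2187/4 ≈ 546.75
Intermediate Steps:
W(p, w) = 8 (W(p, w) = 8 + 4*((5*p)*0) = 8 + 4*0 = 8 + 0 = 8)
O(G) = -1/2 + (2 + G)*(8 + G)/4 (O(G) = -1/2 + ((G + 8)*(G + 2))/4 = -1/2 + ((8 + G)*(2 + G))/4 = -1/2 + ((2 + G)*(8 + G))/4 = -1/2 + (2 + G)*(8 + G)/4)
I(E, u) = 53/4 (I(E, u) = 7/2 + (1/4)*3**2 + (5/2)*3 = 7/2 + (1/4)*9 + 15/2 = 7/2 + 9/4 + 15/2 = 53/4)
(I(3, (5 - 4)*(-3 - 2)) + 7)*27 = (53/4 + 7)*27 = (81/4)*27 = 2187/4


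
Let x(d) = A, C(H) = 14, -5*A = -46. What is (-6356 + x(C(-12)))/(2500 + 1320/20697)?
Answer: -109466433/43119850 ≈ -2.5387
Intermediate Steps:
A = 46/5 (A = -⅕*(-46) = 46/5 ≈ 9.2000)
x(d) = 46/5
(-6356 + x(C(-12)))/(2500 + 1320/20697) = (-6356 + 46/5)/(2500 + 1320/20697) = -31734/(5*(2500 + 1320*(1/20697))) = -31734/(5*(2500 + 440/6899)) = -31734/(5*17247940/6899) = -31734/5*6899/17247940 = -109466433/43119850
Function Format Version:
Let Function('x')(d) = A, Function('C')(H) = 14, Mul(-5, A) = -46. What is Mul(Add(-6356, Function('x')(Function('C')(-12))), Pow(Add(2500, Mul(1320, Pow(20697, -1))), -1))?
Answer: Rational(-109466433, 43119850) ≈ -2.5387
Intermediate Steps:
A = Rational(46, 5) (A = Mul(Rational(-1, 5), -46) = Rational(46, 5) ≈ 9.2000)
Function('x')(d) = Rational(46, 5)
Mul(Add(-6356, Function('x')(Function('C')(-12))), Pow(Add(2500, Mul(1320, Pow(20697, -1))), -1)) = Mul(Add(-6356, Rational(46, 5)), Pow(Add(2500, Mul(1320, Pow(20697, -1))), -1)) = Mul(Rational(-31734, 5), Pow(Add(2500, Mul(1320, Rational(1, 20697))), -1)) = Mul(Rational(-31734, 5), Pow(Add(2500, Rational(440, 6899)), -1)) = Mul(Rational(-31734, 5), Pow(Rational(17247940, 6899), -1)) = Mul(Rational(-31734, 5), Rational(6899, 17247940)) = Rational(-109466433, 43119850)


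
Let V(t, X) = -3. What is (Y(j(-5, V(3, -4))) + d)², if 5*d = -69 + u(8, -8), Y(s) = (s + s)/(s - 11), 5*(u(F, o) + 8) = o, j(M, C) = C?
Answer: 7160976/30625 ≈ 233.83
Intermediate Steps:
u(F, o) = -8 + o/5
Y(s) = 2*s/(-11 + s) (Y(s) = (2*s)/(-11 + s) = 2*s/(-11 + s))
d = -393/25 (d = (-69 + (-8 + (⅕)*(-8)))/5 = (-69 + (-8 - 8/5))/5 = (-69 - 48/5)/5 = (⅕)*(-393/5) = -393/25 ≈ -15.720)
(Y(j(-5, V(3, -4))) + d)² = (2*(-3)/(-11 - 3) - 393/25)² = (2*(-3)/(-14) - 393/25)² = (2*(-3)*(-1/14) - 393/25)² = (3/7 - 393/25)² = (-2676/175)² = 7160976/30625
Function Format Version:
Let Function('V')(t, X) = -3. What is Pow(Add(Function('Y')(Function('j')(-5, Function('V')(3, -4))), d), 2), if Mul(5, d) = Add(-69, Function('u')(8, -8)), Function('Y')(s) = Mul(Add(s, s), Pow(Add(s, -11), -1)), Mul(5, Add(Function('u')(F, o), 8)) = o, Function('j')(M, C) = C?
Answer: Rational(7160976, 30625) ≈ 233.83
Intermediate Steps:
Function('u')(F, o) = Add(-8, Mul(Rational(1, 5), o))
Function('Y')(s) = Mul(2, s, Pow(Add(-11, s), -1)) (Function('Y')(s) = Mul(Mul(2, s), Pow(Add(-11, s), -1)) = Mul(2, s, Pow(Add(-11, s), -1)))
d = Rational(-393, 25) (d = Mul(Rational(1, 5), Add(-69, Add(-8, Mul(Rational(1, 5), -8)))) = Mul(Rational(1, 5), Add(-69, Add(-8, Rational(-8, 5)))) = Mul(Rational(1, 5), Add(-69, Rational(-48, 5))) = Mul(Rational(1, 5), Rational(-393, 5)) = Rational(-393, 25) ≈ -15.720)
Pow(Add(Function('Y')(Function('j')(-5, Function('V')(3, -4))), d), 2) = Pow(Add(Mul(2, -3, Pow(Add(-11, -3), -1)), Rational(-393, 25)), 2) = Pow(Add(Mul(2, -3, Pow(-14, -1)), Rational(-393, 25)), 2) = Pow(Add(Mul(2, -3, Rational(-1, 14)), Rational(-393, 25)), 2) = Pow(Add(Rational(3, 7), Rational(-393, 25)), 2) = Pow(Rational(-2676, 175), 2) = Rational(7160976, 30625)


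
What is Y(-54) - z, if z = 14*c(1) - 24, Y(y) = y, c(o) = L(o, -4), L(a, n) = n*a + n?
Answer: 82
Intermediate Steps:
L(a, n) = n + a*n (L(a, n) = a*n + n = n + a*n)
c(o) = -4 - 4*o (c(o) = -4*(1 + o) = -4 - 4*o)
z = -136 (z = 14*(-4 - 4*1) - 24 = 14*(-4 - 4) - 24 = 14*(-8) - 24 = -112 - 24 = -136)
Y(-54) - z = -54 - 1*(-136) = -54 + 136 = 82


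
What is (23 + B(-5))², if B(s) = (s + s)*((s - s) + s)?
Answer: 5329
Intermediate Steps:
B(s) = 2*s² (B(s) = (2*s)*(0 + s) = (2*s)*s = 2*s²)
(23 + B(-5))² = (23 + 2*(-5)²)² = (23 + 2*25)² = (23 + 50)² = 73² = 5329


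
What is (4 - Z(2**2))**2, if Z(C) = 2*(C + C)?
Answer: 144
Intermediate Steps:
Z(C) = 4*C (Z(C) = 2*(2*C) = 4*C)
(4 - Z(2**2))**2 = (4 - 4*2**2)**2 = (4 - 4*4)**2 = (4 - 1*16)**2 = (4 - 16)**2 = (-12)**2 = 144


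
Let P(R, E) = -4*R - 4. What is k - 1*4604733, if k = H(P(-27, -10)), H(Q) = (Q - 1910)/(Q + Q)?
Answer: -478893135/104 ≈ -4.6047e+6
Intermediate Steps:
P(R, E) = -4 - 4*R
H(Q) = (-1910 + Q)/(2*Q) (H(Q) = (-1910 + Q)/((2*Q)) = (-1910 + Q)*(1/(2*Q)) = (-1910 + Q)/(2*Q))
k = -903/104 (k = (-1910 + (-4 - 4*(-27)))/(2*(-4 - 4*(-27))) = (-1910 + (-4 + 108))/(2*(-4 + 108)) = (1/2)*(-1910 + 104)/104 = (1/2)*(1/104)*(-1806) = -903/104 ≈ -8.6827)
k - 1*4604733 = -903/104 - 1*4604733 = -903/104 - 4604733 = -478893135/104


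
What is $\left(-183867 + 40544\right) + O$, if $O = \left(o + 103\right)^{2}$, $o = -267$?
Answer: $-116427$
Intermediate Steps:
$O = 26896$ ($O = \left(-267 + 103\right)^{2} = \left(-164\right)^{2} = 26896$)
$\left(-183867 + 40544\right) + O = \left(-183867 + 40544\right) + 26896 = -143323 + 26896 = -116427$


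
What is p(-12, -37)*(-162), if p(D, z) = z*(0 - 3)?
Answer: -17982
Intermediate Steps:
p(D, z) = -3*z (p(D, z) = z*(-3) = -3*z)
p(-12, -37)*(-162) = -3*(-37)*(-162) = 111*(-162) = -17982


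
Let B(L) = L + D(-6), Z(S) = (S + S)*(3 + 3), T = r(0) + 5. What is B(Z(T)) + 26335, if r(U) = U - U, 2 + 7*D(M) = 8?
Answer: 184771/7 ≈ 26396.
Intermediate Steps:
D(M) = 6/7 (D(M) = -2/7 + (1/7)*8 = -2/7 + 8/7 = 6/7)
r(U) = 0
T = 5 (T = 0 + 5 = 5)
Z(S) = 12*S (Z(S) = (2*S)*6 = 12*S)
B(L) = 6/7 + L (B(L) = L + 6/7 = 6/7 + L)
B(Z(T)) + 26335 = (6/7 + 12*5) + 26335 = (6/7 + 60) + 26335 = 426/7 + 26335 = 184771/7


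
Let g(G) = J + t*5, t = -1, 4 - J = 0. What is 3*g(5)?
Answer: -3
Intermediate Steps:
J = 4 (J = 4 - 1*0 = 4 + 0 = 4)
g(G) = -1 (g(G) = 4 - 1*5 = 4 - 5 = -1)
3*g(5) = 3*(-1) = -3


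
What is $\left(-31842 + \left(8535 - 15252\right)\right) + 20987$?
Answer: $-17572$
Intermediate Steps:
$\left(-31842 + \left(8535 - 15252\right)\right) + 20987 = \left(-31842 - 6717\right) + 20987 = -38559 + 20987 = -17572$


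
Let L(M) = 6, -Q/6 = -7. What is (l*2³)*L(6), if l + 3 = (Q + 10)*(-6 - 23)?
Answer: -72528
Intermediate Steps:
Q = 42 (Q = -6*(-7) = 42)
l = -1511 (l = -3 + (42 + 10)*(-6 - 23) = -3 + 52*(-29) = -3 - 1508 = -1511)
(l*2³)*L(6) = -1511*2³*6 = -1511*8*6 = -12088*6 = -72528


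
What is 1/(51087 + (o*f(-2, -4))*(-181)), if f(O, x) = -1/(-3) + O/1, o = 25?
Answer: 3/175886 ≈ 1.7057e-5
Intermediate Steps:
f(O, x) = ⅓ + O (f(O, x) = -1*(-⅓) + O*1 = ⅓ + O)
1/(51087 + (o*f(-2, -4))*(-181)) = 1/(51087 + (25*(⅓ - 2))*(-181)) = 1/(51087 + (25*(-5/3))*(-181)) = 1/(51087 - 125/3*(-181)) = 1/(51087 + 22625/3) = 1/(175886/3) = 3/175886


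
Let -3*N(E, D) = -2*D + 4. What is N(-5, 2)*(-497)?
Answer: 0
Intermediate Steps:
N(E, D) = -4/3 + 2*D/3 (N(E, D) = -(-2*D + 4)/3 = -(4 - 2*D)/3 = -4/3 + 2*D/3)
N(-5, 2)*(-497) = (-4/3 + (⅔)*2)*(-497) = (-4/3 + 4/3)*(-497) = 0*(-497) = 0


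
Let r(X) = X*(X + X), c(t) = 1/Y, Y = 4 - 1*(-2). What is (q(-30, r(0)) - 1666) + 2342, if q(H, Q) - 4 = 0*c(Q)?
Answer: 680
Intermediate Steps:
Y = 6 (Y = 4 + 2 = 6)
c(t) = 1/6
r(X) = 2*X**2 (r(X) = X*(2*X) = 2*X**2)
q(H, Q) = 4 (q(H, Q) = 4 + 0*(1/6) = 4 + 0 = 4)
(q(-30, r(0)) - 1666) + 2342 = (4 - 1666) + 2342 = -1662 + 2342 = 680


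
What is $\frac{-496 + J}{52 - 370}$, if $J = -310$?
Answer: $\frac{403}{159} \approx 2.5346$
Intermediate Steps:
$\frac{-496 + J}{52 - 370} = \frac{-496 - 310}{52 - 370} = - \frac{806}{-318} = \left(-806\right) \left(- \frac{1}{318}\right) = \frac{403}{159}$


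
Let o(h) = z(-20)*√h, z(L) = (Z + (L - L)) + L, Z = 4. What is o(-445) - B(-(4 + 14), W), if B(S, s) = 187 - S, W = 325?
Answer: -205 - 16*I*√445 ≈ -205.0 - 337.52*I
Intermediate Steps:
z(L) = 4 + L (z(L) = (4 + (L - L)) + L = (4 + 0) + L = 4 + L)
o(h) = -16*√h (o(h) = (4 - 20)*√h = -16*√h)
o(-445) - B(-(4 + 14), W) = -16*I*√445 - (187 - (-1)*(4 + 14)) = -16*I*√445 - (187 - (-1)*18) = -16*I*√445 - (187 - 1*(-18)) = -16*I*√445 - (187 + 18) = -16*I*√445 - 1*205 = -16*I*√445 - 205 = -205 - 16*I*√445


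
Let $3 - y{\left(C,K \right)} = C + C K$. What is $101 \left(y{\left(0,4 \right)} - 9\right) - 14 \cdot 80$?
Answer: $-1726$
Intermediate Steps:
$y{\left(C,K \right)} = 3 - C - C K$ ($y{\left(C,K \right)} = 3 - \left(C + C K\right) = 3 - C - C K$)
$101 \left(y{\left(0,4 \right)} - 9\right) - 14 \cdot 80 = 101 \left(\left(3 - 0 - 0 \cdot 4\right) - 9\right) - 14 \cdot 80 = 101 \left(\left(3 + 0 + 0\right) - 9\right) - 1120 = 101 \left(3 - 9\right) - 1120 = 101 \left(-6\right) - 1120 = -606 - 1120 = -1726$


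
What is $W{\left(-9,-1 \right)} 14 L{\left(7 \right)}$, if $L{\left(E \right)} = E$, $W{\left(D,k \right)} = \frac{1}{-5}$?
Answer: $- \frac{98}{5} \approx -19.6$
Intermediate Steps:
$W{\left(D,k \right)} = - \frac{1}{5}$
$W{\left(-9,-1 \right)} 14 L{\left(7 \right)} = \left(- \frac{1}{5}\right) 14 \cdot 7 = \left(- \frac{14}{5}\right) 7 = - \frac{98}{5}$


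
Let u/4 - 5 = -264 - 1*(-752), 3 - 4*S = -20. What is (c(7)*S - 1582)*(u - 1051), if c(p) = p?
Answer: -5679807/4 ≈ -1.4200e+6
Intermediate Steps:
S = 23/4 (S = ¾ - ¼*(-20) = ¾ + 5 = 23/4 ≈ 5.7500)
u = 1972 (u = 20 + 4*(-264 - 1*(-752)) = 20 + 4*(-264 + 752) = 20 + 4*488 = 20 + 1952 = 1972)
(c(7)*S - 1582)*(u - 1051) = (7*(23/4) - 1582)*(1972 - 1051) = (161/4 - 1582)*921 = -6167/4*921 = -5679807/4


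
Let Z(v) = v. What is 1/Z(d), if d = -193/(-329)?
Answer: 329/193 ≈ 1.7047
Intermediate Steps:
d = 193/329 (d = -193*(-1/329) = 193/329 ≈ 0.58663)
1/Z(d) = 1/(193/329) = 329/193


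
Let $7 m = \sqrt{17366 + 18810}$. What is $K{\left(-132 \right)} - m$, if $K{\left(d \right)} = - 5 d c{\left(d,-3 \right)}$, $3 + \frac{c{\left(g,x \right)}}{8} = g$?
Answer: $-712800 - \frac{4 \sqrt{2261}}{7} \approx -7.1283 \cdot 10^{5}$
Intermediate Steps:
$c{\left(g,x \right)} = -24 + 8 g$
$m = \frac{4 \sqrt{2261}}{7}$ ($m = \frac{\sqrt{17366 + 18810}}{7} = \frac{\sqrt{36176}}{7} = \frac{4 \sqrt{2261}}{7} \approx 27.171$)
$K{\left(d \right)} = - 5 d \left(-24 + 8 d\right)$
$K{\left(-132 \right)} - m = 40 \left(-132\right) \left(3 - -132\right) - \frac{4 \sqrt{2261}}{7} = 40 \left(-132\right) \left(3 + 132\right) - \frac{4 \sqrt{2261}}{7} = 40 \left(-132\right) 135 - \frac{4 \sqrt{2261}}{7} = -712800 - \frac{4 \sqrt{2261}}{7}$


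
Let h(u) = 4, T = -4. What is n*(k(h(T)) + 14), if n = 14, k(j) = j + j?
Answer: 308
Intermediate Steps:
k(j) = 2*j
n*(k(h(T)) + 14) = 14*(2*4 + 14) = 14*(8 + 14) = 14*22 = 308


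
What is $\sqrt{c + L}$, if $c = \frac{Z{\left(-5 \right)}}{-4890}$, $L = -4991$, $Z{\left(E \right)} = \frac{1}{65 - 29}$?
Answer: $\frac{i \sqrt{4296430484490}}{29340} \approx 70.647 i$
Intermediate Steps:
$Z{\left(E \right)} = \frac{1}{36}$
$c = - \frac{1}{176040}$ ($c = \frac{1}{36 \left(-4890\right)} = \frac{1}{36} \left(- \frac{1}{4890}\right) = - \frac{1}{176040} \approx -5.6805 \cdot 10^{-6}$)
$\sqrt{c + L} = \sqrt{- \frac{1}{176040} - 4991} = \sqrt{- \frac{878615641}{176040}} = \frac{i \sqrt{4296430484490}}{29340}$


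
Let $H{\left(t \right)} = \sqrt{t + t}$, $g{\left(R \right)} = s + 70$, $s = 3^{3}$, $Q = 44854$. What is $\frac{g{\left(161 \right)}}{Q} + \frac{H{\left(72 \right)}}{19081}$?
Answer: $\frac{2389105}{855859174} \approx 0.0027915$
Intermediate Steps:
$s = 27$
$g{\left(R \right)} = 97$ ($g{\left(R \right)} = 27 + 70 = 97$)
$H{\left(t \right)} = \sqrt{2} \sqrt{t}$ ($H{\left(t \right)} = \sqrt{2 t} = \sqrt{2} \sqrt{t}$)
$\frac{g{\left(161 \right)}}{Q} + \frac{H{\left(72 \right)}}{19081} = \frac{97}{44854} + \frac{\sqrt{2} \sqrt{72}}{19081} = 97 \cdot \frac{1}{44854} + \sqrt{2} \cdot 6 \sqrt{2} \cdot \frac{1}{19081} = \frac{97}{44854} + 12 \cdot \frac{1}{19081} = \frac{97}{44854} + \frac{12}{19081} = \frac{2389105}{855859174}$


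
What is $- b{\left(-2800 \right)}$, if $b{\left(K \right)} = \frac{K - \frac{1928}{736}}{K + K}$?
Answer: $- \frac{257841}{515200} \approx -0.50047$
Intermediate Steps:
$b{\left(K \right)} = \frac{- \frac{241}{92} + K}{2 K}$ ($b{\left(K \right)} = \frac{K - \frac{241}{92}}{2 K} = \left(K - \frac{241}{92}\right) \frac{1}{2 K} = \left(- \frac{241}{92} + K\right) \frac{1}{2 K} = \frac{- \frac{241}{92} + K}{2 K}$)
$- b{\left(-2800 \right)} = - \frac{-241 + 92 \left(-2800\right)}{184 \left(-2800\right)} = - \frac{\left(-1\right) \left(-241 - 257600\right)}{184 \cdot 2800} = - \frac{\left(-1\right) \left(-257841\right)}{184 \cdot 2800} = \left(-1\right) \frac{257841}{515200} = - \frac{257841}{515200}$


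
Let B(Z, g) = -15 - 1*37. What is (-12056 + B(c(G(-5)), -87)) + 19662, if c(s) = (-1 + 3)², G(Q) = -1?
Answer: 7554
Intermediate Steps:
c(s) = 4 (c(s) = 2² = 4)
B(Z, g) = -52 (B(Z, g) = -15 - 37 = -52)
(-12056 + B(c(G(-5)), -87)) + 19662 = (-12056 - 52) + 19662 = -12108 + 19662 = 7554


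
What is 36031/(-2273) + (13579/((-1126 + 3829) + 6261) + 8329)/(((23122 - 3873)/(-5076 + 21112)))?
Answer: 678916042102616/98050421457 ≈ 6924.1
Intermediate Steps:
36031/(-2273) + (13579/((-1126 + 3829) + 6261) + 8329)/(((23122 - 3873)/(-5076 + 21112))) = 36031*(-1/2273) + (13579/(2703 + 6261) + 8329)/((19249/16036)) = -36031/2273 + (13579/8964 + 8329)/((19249*(1/16036))) = -36031/2273 + (13579*(1/8964) + 8329)/(19249/16036) = -36031/2273 + (13579/8964 + 8329)*(16036/19249) = -36031/2273 + (74674735/8964)*(16036/19249) = -36031/2273 + 299371012615/43137009 = 678916042102616/98050421457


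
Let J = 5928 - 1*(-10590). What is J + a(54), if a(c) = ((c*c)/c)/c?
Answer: 16519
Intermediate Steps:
J = 16518 (J = 5928 + 10590 = 16518)
a(c) = 1 (a(c) = (c²/c)/c = c/c = 1)
J + a(54) = 16518 + 1 = 16519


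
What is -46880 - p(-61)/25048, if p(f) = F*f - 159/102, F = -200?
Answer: -39924922907/851632 ≈ -46881.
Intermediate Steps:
p(f) = -53/34 - 200*f (p(f) = -200*f - 159/102 = -200*f - 159*1/102 = -200*f - 53/34 = -53/34 - 200*f)
-46880 - p(-61)/25048 = -46880 - (-53/34 - 200*(-61))/25048 = -46880 - (-53/34 + 12200)/25048 = -46880 - 414747/(34*25048) = -46880 - 1*414747/851632 = -46880 - 414747/851632 = -39924922907/851632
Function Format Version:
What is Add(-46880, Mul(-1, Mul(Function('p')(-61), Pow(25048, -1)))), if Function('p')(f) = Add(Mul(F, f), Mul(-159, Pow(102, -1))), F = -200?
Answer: Rational(-39924922907, 851632) ≈ -46881.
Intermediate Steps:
Function('p')(f) = Add(Rational(-53, 34), Mul(-200, f)) (Function('p')(f) = Add(Mul(-200, f), Mul(-159, Pow(102, -1))) = Add(Mul(-200, f), Mul(-159, Rational(1, 102))) = Add(Mul(-200, f), Rational(-53, 34)) = Add(Rational(-53, 34), Mul(-200, f)))
Add(-46880, Mul(-1, Mul(Function('p')(-61), Pow(25048, -1)))) = Add(-46880, Mul(-1, Mul(Add(Rational(-53, 34), Mul(-200, -61)), Pow(25048, -1)))) = Add(-46880, Mul(-1, Mul(Add(Rational(-53, 34), 12200), Rational(1, 25048)))) = Add(-46880, Mul(-1, Mul(Rational(414747, 34), Rational(1, 25048)))) = Add(-46880, Mul(-1, Rational(414747, 851632))) = Add(-46880, Rational(-414747, 851632)) = Rational(-39924922907, 851632)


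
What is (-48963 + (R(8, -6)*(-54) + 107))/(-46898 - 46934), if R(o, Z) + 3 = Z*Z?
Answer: 25319/46916 ≈ 0.53967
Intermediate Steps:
R(o, Z) = -3 + Z² (R(o, Z) = -3 + Z*Z = -3 + Z²)
(-48963 + (R(8, -6)*(-54) + 107))/(-46898 - 46934) = (-48963 + ((-3 + (-6)²)*(-54) + 107))/(-46898 - 46934) = (-48963 + ((-3 + 36)*(-54) + 107))/(-93832) = (-48963 + (33*(-54) + 107))*(-1/93832) = (-48963 + (-1782 + 107))*(-1/93832) = (-48963 - 1675)*(-1/93832) = -50638*(-1/93832) = 25319/46916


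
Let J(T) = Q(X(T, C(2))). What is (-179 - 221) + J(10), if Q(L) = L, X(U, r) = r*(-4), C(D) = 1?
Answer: -404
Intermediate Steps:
X(U, r) = -4*r
J(T) = -4 (J(T) = -4*1 = -4)
(-179 - 221) + J(10) = (-179 - 221) - 4 = -400 - 4 = -404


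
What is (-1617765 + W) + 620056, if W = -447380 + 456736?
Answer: -988353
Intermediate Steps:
W = 9356
(-1617765 + W) + 620056 = (-1617765 + 9356) + 620056 = -1608409 + 620056 = -988353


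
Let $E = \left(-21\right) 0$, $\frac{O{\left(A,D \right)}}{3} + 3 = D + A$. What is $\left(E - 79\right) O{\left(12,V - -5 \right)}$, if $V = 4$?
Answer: $-4266$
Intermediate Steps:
$O{\left(A,D \right)} = -9 + 3 A + 3 D$ ($O{\left(A,D \right)} = -9 + 3 \left(D + A\right) = -9 + 3 \left(A + D\right) = -9 + \left(3 A + 3 D\right) = -9 + 3 A + 3 D$)
$E = 0$
$\left(E - 79\right) O{\left(12,V - -5 \right)} = \left(0 - 79\right) \left(-9 + 3 \cdot 12 + 3 \left(4 - -5\right)\right) = - 79 \left(-9 + 36 + 3 \left(4 + 5\right)\right) = - 79 \left(-9 + 36 + 3 \cdot 9\right) = - 79 \left(-9 + 36 + 27\right) = \left(-79\right) 54 = -4266$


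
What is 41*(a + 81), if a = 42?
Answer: 5043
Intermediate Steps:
41*(a + 81) = 41*(42 + 81) = 41*123 = 5043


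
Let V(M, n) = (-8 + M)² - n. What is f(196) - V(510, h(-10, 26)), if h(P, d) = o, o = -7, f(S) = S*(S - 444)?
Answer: -300619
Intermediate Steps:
f(S) = S*(-444 + S)
h(P, d) = -7
f(196) - V(510, h(-10, 26)) = 196*(-444 + 196) - ((-8 + 510)² - 1*(-7)) = 196*(-248) - (502² + 7) = -48608 - (252004 + 7) = -48608 - 1*252011 = -48608 - 252011 = -300619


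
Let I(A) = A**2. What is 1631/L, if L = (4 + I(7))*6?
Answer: 1631/318 ≈ 5.1289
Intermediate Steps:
L = 318 (L = (4 + 7**2)*6 = (4 + 49)*6 = 53*6 = 318)
1631/L = 1631/318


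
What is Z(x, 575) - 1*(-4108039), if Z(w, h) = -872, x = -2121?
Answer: 4107167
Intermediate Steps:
Z(x, 575) - 1*(-4108039) = -872 - 1*(-4108039) = -872 + 4108039 = 4107167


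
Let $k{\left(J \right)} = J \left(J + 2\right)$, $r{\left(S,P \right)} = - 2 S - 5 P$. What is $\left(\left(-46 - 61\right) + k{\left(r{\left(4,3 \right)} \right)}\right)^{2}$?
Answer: $141376$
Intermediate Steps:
$r{\left(S,P \right)} = - 5 P - 2 S$
$k{\left(J \right)} = J \left(2 + J\right)$
$\left(\left(-46 - 61\right) + k{\left(r{\left(4,3 \right)} \right)}\right)^{2} = \left(\left(-46 - 61\right) + \left(\left(-5\right) 3 - 8\right) \left(2 - 23\right)\right)^{2} = \left(-107 + \left(-15 - 8\right) \left(2 - 23\right)\right)^{2} = \left(-107 - 23 \left(2 - 23\right)\right)^{2} = \left(-107 - -483\right)^{2} = \left(-107 + 483\right)^{2} = 376^{2} = 141376$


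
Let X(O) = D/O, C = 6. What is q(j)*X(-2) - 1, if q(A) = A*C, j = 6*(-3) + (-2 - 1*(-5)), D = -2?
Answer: -91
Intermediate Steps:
j = -15 (j = -18 + (-2 + 5) = -18 + 3 = -15)
q(A) = 6*A (q(A) = A*6 = 6*A)
X(O) = -2/O
q(j)*X(-2) - 1 = (6*(-15))*(-2/(-2)) - 1 = -(-180)*(-1)/2 - 1 = -90*1 - 1 = -90 - 1 = -91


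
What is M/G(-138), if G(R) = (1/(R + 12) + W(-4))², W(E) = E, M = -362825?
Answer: -230408388/10201 ≈ -22587.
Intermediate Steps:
G(R) = (-4 + 1/(12 + R))² (G(R) = (1/(R + 12) - 4)² = (1/(12 + R) - 4)² = (-4 + 1/(12 + R))²)
M/G(-138) = -362825*(12 - 138)²/(47 + 4*(-138))² = -362825*15876/(47 - 552)² = -362825/((1/15876)*(-505)²) = -362825/((1/15876)*255025) = -362825/255025/15876 = -362825*15876/255025 = -230408388/10201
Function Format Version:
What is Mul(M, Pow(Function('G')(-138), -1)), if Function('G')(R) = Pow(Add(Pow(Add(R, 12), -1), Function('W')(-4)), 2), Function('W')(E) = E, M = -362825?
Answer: Rational(-230408388, 10201) ≈ -22587.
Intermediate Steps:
Function('G')(R) = Pow(Add(-4, Pow(Add(12, R), -1)), 2) (Function('G')(R) = Pow(Add(Pow(Add(R, 12), -1), -4), 2) = Pow(Add(Pow(Add(12, R), -1), -4), 2) = Pow(Add(-4, Pow(Add(12, R), -1)), 2))
Mul(M, Pow(Function('G')(-138), -1)) = Mul(-362825, Pow(Mul(Pow(Add(12, -138), -2), Pow(Add(47, Mul(4, -138)), 2)), -1)) = Mul(-362825, Pow(Mul(Pow(-126, -2), Pow(Add(47, -552), 2)), -1)) = Mul(-362825, Pow(Mul(Rational(1, 15876), Pow(-505, 2)), -1)) = Mul(-362825, Pow(Mul(Rational(1, 15876), 255025), -1)) = Mul(-362825, Pow(Rational(255025, 15876), -1)) = Mul(-362825, Rational(15876, 255025)) = Rational(-230408388, 10201)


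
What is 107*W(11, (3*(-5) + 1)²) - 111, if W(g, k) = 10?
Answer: 959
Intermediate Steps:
107*W(11, (3*(-5) + 1)²) - 111 = 107*10 - 111 = 1070 - 111 = 959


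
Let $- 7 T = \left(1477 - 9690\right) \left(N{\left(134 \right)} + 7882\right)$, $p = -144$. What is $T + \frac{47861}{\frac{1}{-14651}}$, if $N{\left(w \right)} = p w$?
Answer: $- \frac{5002223759}{7} \approx -7.146 \cdot 10^{8}$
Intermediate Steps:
$N{\left(w \right)} = - 144 w$
$T = - \frac{93743182}{7}$ ($T = - \frac{\left(1477 - 9690\right) \left(\left(-144\right) 134 + 7882\right)}{7} = - \frac{\left(-8213\right) \left(-19296 + 7882\right)}{7} = - \frac{\left(-8213\right) \left(-11414\right)}{7} = \left(- \frac{1}{7}\right) 93743182 = - \frac{93743182}{7} \approx -1.3392 \cdot 10^{7}$)
$T + \frac{47861}{\frac{1}{-14651}} = - \frac{93743182}{7} + \frac{47861}{\frac{1}{-14651}} = - \frac{93743182}{7} + \frac{47861}{- \frac{1}{14651}} = - \frac{93743182}{7} + 47861 \left(-14651\right) = - \frac{93743182}{7} - 701211511 = - \frac{5002223759}{7}$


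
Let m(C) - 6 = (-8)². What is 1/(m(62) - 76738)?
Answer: -1/76668 ≈ -1.3043e-5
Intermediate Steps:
m(C) = 70 (m(C) = 6 + (-8)² = 6 + 64 = 70)
1/(m(62) - 76738) = 1/(70 - 76738) = 1/(-76668) = -1/76668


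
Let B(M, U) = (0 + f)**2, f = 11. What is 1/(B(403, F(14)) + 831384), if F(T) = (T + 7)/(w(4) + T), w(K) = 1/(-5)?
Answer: 1/831505 ≈ 1.2026e-6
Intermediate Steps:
w(K) = -1/5
F(T) = (7 + T)/(-1/5 + T) (F(T) = (T + 7)/(-1/5 + T) = (7 + T)/(-1/5 + T))
B(M, U) = 121 (B(M, U) = (0 + 11)**2 = 11**2 = 121)
1/(B(403, F(14)) + 831384) = 1/(121 + 831384) = 1/831505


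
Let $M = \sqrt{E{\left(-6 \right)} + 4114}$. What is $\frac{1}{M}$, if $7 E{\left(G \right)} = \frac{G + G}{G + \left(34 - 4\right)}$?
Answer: $\frac{\sqrt{806330}}{57595} \approx 0.015591$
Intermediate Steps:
$E{\left(G \right)} = \frac{2 G}{7 \left(30 + G\right)}$ ($E{\left(G \right)} = \frac{\left(G + G\right) \frac{1}{G + \left(34 - 4\right)}}{7} = \frac{2 G \frac{1}{G + \left(34 - 4\right)}}{7} = \frac{2 G \frac{1}{G + 30}}{7} = \frac{2 G \frac{1}{30 + G}}{7} = \frac{2 G}{7 \left(30 + G\right)}$)
$M = \frac{\sqrt{806330}}{14}$ ($M = \sqrt{\frac{2}{7} \left(-6\right) \frac{1}{30 - 6} + 4114} = \sqrt{\frac{2}{7} \left(-6\right) \frac{1}{24} + 4114} = \sqrt{- \frac{1}{14} + 4114} = \sqrt{\frac{57595}{14}} = \frac{\sqrt{806330}}{14} \approx 64.14$)
$\frac{1}{M} = \frac{1}{\frac{1}{14} \sqrt{806330}} = \frac{\sqrt{806330}}{57595}$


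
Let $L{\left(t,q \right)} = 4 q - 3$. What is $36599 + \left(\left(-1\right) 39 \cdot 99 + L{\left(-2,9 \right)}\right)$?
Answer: $32771$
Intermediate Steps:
$L{\left(t,q \right)} = -3 + 4 q$
$36599 + \left(\left(-1\right) 39 \cdot 99 + L{\left(-2,9 \right)}\right) = 36599 + \left(\left(-1\right) 39 \cdot 99 + \left(-3 + 4 \cdot 9\right)\right) = 36599 + \left(\left(-39\right) 99 + \left(-3 + 36\right)\right) = 36599 + \left(-3861 + 33\right) = 36599 - 3828 = 32771$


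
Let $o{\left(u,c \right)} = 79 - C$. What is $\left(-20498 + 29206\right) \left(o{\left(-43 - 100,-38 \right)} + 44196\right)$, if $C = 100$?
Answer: $384675900$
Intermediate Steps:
$o{\left(u,c \right)} = -21$ ($o{\left(u,c \right)} = 79 - 100 = -21$)
$\left(-20498 + 29206\right) \left(o{\left(-43 - 100,-38 \right)} + 44196\right) = \left(-20498 + 29206\right) \left(-21 + 44196\right) = 8708 \cdot 44175 = 384675900$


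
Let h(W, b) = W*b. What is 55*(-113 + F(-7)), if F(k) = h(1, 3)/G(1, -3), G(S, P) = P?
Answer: -6270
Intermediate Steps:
F(k) = -1 (F(k) = (1*3)/(-3) = 3*(-⅓) = -1)
55*(-113 + F(-7)) = 55*(-113 - 1) = 55*(-114) = -6270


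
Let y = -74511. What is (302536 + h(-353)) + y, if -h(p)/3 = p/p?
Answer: 228022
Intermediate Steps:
h(p) = -3 (h(p) = -3*p/p = -3*1 = -3)
(302536 + h(-353)) + y = (302536 - 3) - 74511 = 302533 - 74511 = 228022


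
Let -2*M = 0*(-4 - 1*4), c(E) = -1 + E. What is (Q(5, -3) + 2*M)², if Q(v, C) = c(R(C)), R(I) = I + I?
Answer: 49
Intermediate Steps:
R(I) = 2*I
Q(v, C) = -1 + 2*C
M = 0 (M = -0*(-4 - 1*4) = -0*(-4 - 4) = -0*(-8) = -½*0 = 0)
(Q(5, -3) + 2*M)² = ((-1 + 2*(-3)) + 2*0)² = ((-1 - 6) + 0)² = (-7 + 0)² = (-7)² = 49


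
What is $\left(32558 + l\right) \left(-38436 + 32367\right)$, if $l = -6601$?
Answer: $-157533033$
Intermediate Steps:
$\left(32558 + l\right) \left(-38436 + 32367\right) = \left(32558 - 6601\right) \left(-38436 + 32367\right) = 25957 \left(-6069\right) = -157533033$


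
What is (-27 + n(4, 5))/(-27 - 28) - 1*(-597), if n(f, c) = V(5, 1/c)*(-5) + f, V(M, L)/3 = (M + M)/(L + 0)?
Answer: 33608/55 ≈ 611.05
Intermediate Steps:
V(M, L) = 6*M/L (V(M, L) = 3*((M + M)/(L + 0)) = 3*((2*M)/L) = 3*(2*M/L) = 6*M/L)
n(f, c) = f - 150*c (n(f, c) = (6*5/1/c)*(-5) + f = (6*5*c)*(-5) + f = (30*c)*(-5) + f = -150*c + f = f - 150*c)
(-27 + n(4, 5))/(-27 - 28) - 1*(-597) = (-27 + (4 - 150*5))/(-27 - 28) - 1*(-597) = (-27 + (4 - 750))/(-55) + 597 = (-27 - 746)*(-1/55) + 597 = -773*(-1/55) + 597 = 773/55 + 597 = 33608/55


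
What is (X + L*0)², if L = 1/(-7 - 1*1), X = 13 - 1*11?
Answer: 4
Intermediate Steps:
X = 2 (X = 13 - 11 = 2)
L = -⅛ (L = 1/(-7 - 1) = 1/(-8) = -⅛ ≈ -0.12500)
(X + L*0)² = (2 - ⅛*0)² = (2 + 0)² = 2² = 4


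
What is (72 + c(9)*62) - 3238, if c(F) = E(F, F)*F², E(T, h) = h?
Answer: 42032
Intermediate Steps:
c(F) = F³ (c(F) = F*F² = F³)
(72 + c(9)*62) - 3238 = (72 + 9³*62) - 3238 = (72 + 729*62) - 3238 = (72 + 45198) - 3238 = 45270 - 3238 = 42032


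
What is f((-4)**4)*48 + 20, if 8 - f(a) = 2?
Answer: 308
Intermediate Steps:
f(a) = 6 (f(a) = 8 - 1*2 = 8 - 2 = 6)
f((-4)**4)*48 + 20 = 6*48 + 20 = 288 + 20 = 308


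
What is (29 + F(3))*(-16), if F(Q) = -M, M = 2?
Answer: -432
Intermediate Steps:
F(Q) = -2 (F(Q) = -1*2 = -2)
(29 + F(3))*(-16) = (29 - 2)*(-16) = 27*(-16) = -432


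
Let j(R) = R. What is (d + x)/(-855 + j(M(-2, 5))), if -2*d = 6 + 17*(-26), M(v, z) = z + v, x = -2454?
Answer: 559/213 ≈ 2.6244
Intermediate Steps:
M(v, z) = v + z
d = 218 (d = -(6 + 17*(-26))/2 = -(6 - 442)/2 = -1/2*(-436) = 218)
(d + x)/(-855 + j(M(-2, 5))) = (218 - 2454)/(-855 + (-2 + 5)) = -2236/(-855 + 3) = -2236/(-852) = -2236*(-1/852) = 559/213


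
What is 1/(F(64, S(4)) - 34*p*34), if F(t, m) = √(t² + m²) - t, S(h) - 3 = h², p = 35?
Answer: -40524/1642190119 - √4457/1642190119 ≈ -2.4717e-5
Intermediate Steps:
S(h) = 3 + h²
F(t, m) = √(m² + t²) - t
1/(F(64, S(4)) - 34*p*34) = 1/((√((3 + 4²)² + 64²) - 1*64) - 34*35*34) = 1/((√((3 + 16)² + 4096) - 64) - 1190*34) = 1/((√(19² + 4096) - 64) - 40460) = 1/((√(361 + 4096) - 64) - 40460) = 1/((√4457 - 64) - 40460) = 1/((-64 + √4457) - 40460) = 1/(-40524 + √4457)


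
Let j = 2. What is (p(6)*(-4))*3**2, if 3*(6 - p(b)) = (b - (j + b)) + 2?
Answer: -216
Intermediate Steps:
p(b) = 6 (p(b) = 6 - ((b - (2 + b)) + 2)/3 = 6 - ((b + (-2 - b)) + 2)/3 = 6 - (-2 + 2)/3 = 6 - 1/3*0 = 6 + 0 = 6)
(p(6)*(-4))*3**2 = (6*(-4))*3**2 = -24*9 = -216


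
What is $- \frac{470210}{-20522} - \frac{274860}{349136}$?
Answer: $\frac{19815820205}{895621124} \approx 22.125$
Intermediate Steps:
$- \frac{470210}{-20522} - \frac{274860}{349136} = \left(-470210\right) \left(- \frac{1}{20522}\right) - \frac{68715}{87284} = \frac{235105}{10261} - \frac{68715}{87284} = \frac{19815820205}{895621124}$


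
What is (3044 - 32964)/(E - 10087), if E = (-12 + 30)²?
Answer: 29920/9763 ≈ 3.0646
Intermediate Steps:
E = 324 (E = 18² = 324)
(3044 - 32964)/(E - 10087) = (3044 - 32964)/(324 - 10087) = -29920/(-9763) = -29920*(-1/9763) = 29920/9763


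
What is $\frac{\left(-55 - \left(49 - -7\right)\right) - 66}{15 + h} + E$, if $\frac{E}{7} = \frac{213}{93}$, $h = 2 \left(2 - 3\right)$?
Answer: $\frac{974}{403} \approx 2.4169$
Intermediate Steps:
$h = -2$ ($h = 2 \left(-1\right) = -2$)
$E = \frac{497}{31}$ ($E = 7 \cdot \frac{213}{93} = 7 \cdot 213 \cdot \frac{1}{93} = 7 \cdot \frac{71}{31} = \frac{497}{31} \approx 16.032$)
$\frac{\left(-55 - \left(49 - -7\right)\right) - 66}{15 + h} + E = \frac{\left(-55 - \left(49 - -7\right)\right) - 66}{15 - 2} + \frac{497}{31} = \frac{\left(-55 - \left(49 + 7\right)\right) - 66}{13} + \frac{497}{31} = \left(\left(-55 - 56\right) - 66\right) \frac{1}{13} + \frac{497}{31} = \left(-111 - 66\right) \frac{1}{13} + \frac{497}{31} = \left(-177\right) \frac{1}{13} + \frac{497}{31} = - \frac{177}{13} + \frac{497}{31} = \frac{974}{403}$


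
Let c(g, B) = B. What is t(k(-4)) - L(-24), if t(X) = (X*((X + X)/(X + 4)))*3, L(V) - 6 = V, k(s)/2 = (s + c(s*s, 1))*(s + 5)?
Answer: -90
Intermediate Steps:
k(s) = 2*(1 + s)*(5 + s) (k(s) = 2*((s + 1)*(s + 5)) = 2*((1 + s)*(5 + s)) = 2*(1 + s)*(5 + s))
L(V) = 6 + V
t(X) = 6*X²/(4 + X) (t(X) = (X*((2*X)/(4 + X)))*3 = (X*(2*X/(4 + X)))*3 = (2*X²/(4 + X))*3 = 6*X²/(4 + X))
t(k(-4)) - L(-24) = 6*(10 + 2*(-4)² + 12*(-4))²/(4 + (10 + 2*(-4)² + 12*(-4))) - (6 - 24) = 6*(10 + 2*16 - 48)²/(4 + (10 + 2*16 - 48)) - 1*(-18) = 6*(10 + 32 - 48)²/(4 + (10 + 32 - 48)) + 18 = 6*(-6)²/(4 - 6) + 18 = 6*36/(-2) + 18 = 6*36*(-½) + 18 = -108 + 18 = -90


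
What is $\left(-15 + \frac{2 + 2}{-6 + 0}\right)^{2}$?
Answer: $\frac{2209}{9} \approx 245.44$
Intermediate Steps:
$\left(-15 + \frac{2 + 2}{-6 + 0}\right)^{2} = \left(-15 + \frac{4}{-6}\right)^{2} = \left(-15 + 4 \left(- \frac{1}{6}\right)\right)^{2} = \left(-15 - \frac{2}{3}\right)^{2} = \left(- \frac{47}{3}\right)^{2} = \frac{2209}{9}$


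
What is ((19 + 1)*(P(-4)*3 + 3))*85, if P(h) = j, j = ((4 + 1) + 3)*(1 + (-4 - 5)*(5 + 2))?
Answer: -2524500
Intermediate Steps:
j = -496 (j = (5 + 3)*(1 - 9*7) = 8*(1 - 63) = 8*(-62) = -496)
P(h) = -496
((19 + 1)*(P(-4)*3 + 3))*85 = ((19 + 1)*(-496*3 + 3))*85 = (20*(-1488 + 3))*85 = (20*(-1485))*85 = -29700*85 = -2524500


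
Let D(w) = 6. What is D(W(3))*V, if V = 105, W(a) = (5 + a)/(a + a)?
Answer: 630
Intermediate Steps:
W(a) = (5 + a)/(2*a) (W(a) = (5 + a)/((2*a)) = (5 + a)*(1/(2*a)) = (5 + a)/(2*a))
D(W(3))*V = 6*105 = 630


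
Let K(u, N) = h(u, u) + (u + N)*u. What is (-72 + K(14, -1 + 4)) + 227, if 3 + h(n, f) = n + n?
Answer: 418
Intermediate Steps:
h(n, f) = -3 + 2*n (h(n, f) = -3 + (n + n) = -3 + 2*n)
K(u, N) = -3 + 2*u + u*(N + u) (K(u, N) = (-3 + 2*u) + (u + N)*u = (-3 + 2*u) + (N + u)*u = (-3 + 2*u) + u*(N + u) = -3 + 2*u + u*(N + u))
(-72 + K(14, -1 + 4)) + 227 = (-72 + (-3 + 14**2 + 2*14 + (-1 + 4)*14)) + 227 = (-72 + (-3 + 196 + 28 + 3*14)) + 227 = (-72 + (-3 + 196 + 28 + 42)) + 227 = (-72 + 263) + 227 = 191 + 227 = 418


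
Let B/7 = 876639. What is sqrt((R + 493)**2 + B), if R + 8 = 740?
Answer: sqrt(7637098) ≈ 2763.5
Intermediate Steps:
R = 732 (R = -8 + 740 = 732)
B = 6136473 (B = 7*876639 = 6136473)
sqrt((R + 493)**2 + B) = sqrt((732 + 493)**2 + 6136473) = sqrt(1225**2 + 6136473) = sqrt(1500625 + 6136473) = sqrt(7637098)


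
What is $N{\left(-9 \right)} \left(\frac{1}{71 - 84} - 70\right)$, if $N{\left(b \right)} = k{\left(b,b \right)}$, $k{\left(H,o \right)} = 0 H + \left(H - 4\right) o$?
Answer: $-8199$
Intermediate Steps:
$k{\left(H,o \right)} = o \left(-4 + H\right)$ ($k{\left(H,o \right)} = 0 + \left(-4 + H\right) o = 0 + o \left(-4 + H\right) = o \left(-4 + H\right)$)
$N{\left(b \right)} = b \left(-4 + b\right)$
$N{\left(-9 \right)} \left(\frac{1}{71 - 84} - 70\right) = - 9 \left(-4 - 9\right) \left(\frac{1}{71 - 84} - 70\right) = \left(-9\right) \left(-13\right) \left(\frac{1}{-13} - 70\right) = 117 \left(- \frac{1}{13} - 70\right) = 117 \left(- \frac{911}{13}\right) = -8199$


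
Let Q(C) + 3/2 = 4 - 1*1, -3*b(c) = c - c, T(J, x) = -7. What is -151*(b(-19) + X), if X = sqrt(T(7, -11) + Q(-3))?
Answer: -151*I*sqrt(22)/2 ≈ -354.13*I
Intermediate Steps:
b(c) = 0 (b(c) = -(c - c)/3 = -1/3*0 = 0)
Q(C) = 3/2 (Q(C) = -3/2 + (4 - 1*1) = -3/2 + (4 - 1) = -3/2 + 3 = 3/2)
X = I*sqrt(22)/2 (X = sqrt(-7 + 3/2) = sqrt(-11/2) = I*sqrt(22)/2 ≈ 2.3452*I)
-151*(b(-19) + X) = -151*(0 + I*sqrt(22)/2) = -151*I*sqrt(22)/2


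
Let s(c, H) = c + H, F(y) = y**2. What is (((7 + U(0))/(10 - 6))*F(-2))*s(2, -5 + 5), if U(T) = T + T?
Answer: 14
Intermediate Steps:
U(T) = 2*T
s(c, H) = H + c
(((7 + U(0))/(10 - 6))*F(-2))*s(2, -5 + 5) = (((7 + 2*0)/(10 - 6))*(-2)**2)*((-5 + 5) + 2) = (((7 + 0)/4)*4)*(0 + 2) = ((7*(1/4))*4)*2 = ((7/4)*4)*2 = 7*2 = 14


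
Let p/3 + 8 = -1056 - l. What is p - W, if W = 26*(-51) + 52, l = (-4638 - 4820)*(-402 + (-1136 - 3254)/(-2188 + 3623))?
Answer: -3299084714/287 ≈ -1.1495e+7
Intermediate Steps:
l = 1099511416/287 (l = -9458*(-402 - 4390/1435) = -9458*(-402 - 4390*1/1435) = -9458*(-402 - 878/287) = -9458*(-116252/287) = 1099511416/287 ≈ 3.8310e+6)
W = -1274 (W = -1326 + 52 = -1274)
p = -3299450352/287 (p = -24 + 3*(-1056 - 1*1099511416/287) = -24 + 3*(-1056 - 1099511416/287) = -24 + 3*(-1099814488/287) = -24 - 3299443464/287 = -3299450352/287 ≈ -1.1496e+7)
p - W = -3299450352/287 - 1*(-1274) = -3299450352/287 + 1274 = -3299084714/287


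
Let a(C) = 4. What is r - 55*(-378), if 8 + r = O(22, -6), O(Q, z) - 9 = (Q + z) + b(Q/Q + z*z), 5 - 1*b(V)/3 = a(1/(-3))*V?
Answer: 20378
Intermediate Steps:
b(V) = 15 - 12*V
O(Q, z) = 12 + Q + z - 12*z² (O(Q, z) = 9 + ((Q + z) + (15 - 12*(Q/Q + z*z))) = 9 + ((Q + z) + (15 - 12*(1 + z²))) = 9 + ((Q + z) + (15 + (-12 - 12*z²))) = 9 + ((Q + z) + (3 - 12*z²)) = 9 + (3 + Q + z - 12*z²) = 12 + Q + z - 12*z²)
r = -412 (r = -8 + (12 + 22 - 6 - 12*(-6)²) = -8 + (12 + 22 - 6 - 12*36) = -8 + (12 + 22 - 6 - 432) = -8 - 404 = -412)
r - 55*(-378) = -412 - 55*(-378) = -412 + 20790 = 20378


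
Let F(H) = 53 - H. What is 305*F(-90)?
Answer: 43615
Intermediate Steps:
305*F(-90) = 305*(53 - 1*(-90)) = 305*(53 + 90) = 305*143 = 43615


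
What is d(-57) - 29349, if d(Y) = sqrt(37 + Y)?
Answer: -29349 + 2*I*sqrt(5) ≈ -29349.0 + 4.4721*I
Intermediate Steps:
d(-57) - 29349 = sqrt(37 - 57) - 29349 = sqrt(-20) - 29349 = 2*I*sqrt(5) - 29349 = -29349 + 2*I*sqrt(5)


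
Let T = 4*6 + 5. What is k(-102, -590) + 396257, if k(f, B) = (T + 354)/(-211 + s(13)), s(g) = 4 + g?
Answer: 76873475/194 ≈ 3.9626e+5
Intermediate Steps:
T = 29 (T = 24 + 5 = 29)
k(f, B) = -383/194 (k(f, B) = (29 + 354)/(-211 + (4 + 13)) = 383/(-211 + 17) = 383/(-194) = 383*(-1/194) = -383/194)
k(-102, -590) + 396257 = -383/194 + 396257 = 76873475/194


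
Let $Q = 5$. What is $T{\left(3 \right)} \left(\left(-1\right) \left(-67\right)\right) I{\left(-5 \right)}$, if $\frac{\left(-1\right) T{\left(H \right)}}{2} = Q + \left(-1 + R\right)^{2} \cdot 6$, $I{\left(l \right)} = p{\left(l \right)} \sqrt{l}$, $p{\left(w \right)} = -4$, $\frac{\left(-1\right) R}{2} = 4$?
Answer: $263176 i \sqrt{5} \approx 5.8848 \cdot 10^{5} i$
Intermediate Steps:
$R = -8$ ($R = \left(-2\right) 4 = -8$)
$I{\left(l \right)} = - 4 \sqrt{l}$
$T{\left(H \right)} = -982$ ($T{\left(H \right)} = - 2 \left(5 + \left(-1 - 8\right)^{2} \cdot 6\right) = - 2 \left(5 + \left(-9\right)^{2} \cdot 6\right) = - 2 \left(5 + 81 \cdot 6\right) = - 2 \left(5 + 486\right) = \left(-2\right) 491 = -982$)
$T{\left(3 \right)} \left(\left(-1\right) \left(-67\right)\right) I{\left(-5 \right)} = - 982 \left(\left(-1\right) \left(-67\right)\right) \left(- 4 \sqrt{-5}\right) = \left(-982\right) 67 \left(- 4 i \sqrt{5}\right) = - 65794 \left(- 4 i \sqrt{5}\right) = 263176 i \sqrt{5}$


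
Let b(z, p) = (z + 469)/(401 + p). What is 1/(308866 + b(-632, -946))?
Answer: 545/168332133 ≈ 3.2376e-6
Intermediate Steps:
b(z, p) = (469 + z)/(401 + p)
1/(308866 + b(-632, -946)) = 1/(308866 + (469 - 632)/(401 - 946)) = 1/(308866 - 163/(-545)) = 1/(308866 - 1/545*(-163)) = 1/(308866 + 163/545) = 1/(168332133/545) = 545/168332133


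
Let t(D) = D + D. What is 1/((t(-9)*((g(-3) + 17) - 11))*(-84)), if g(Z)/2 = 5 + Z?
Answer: 1/15120 ≈ 6.6138e-5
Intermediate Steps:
g(Z) = 10 + 2*Z (g(Z) = 2*(5 + Z) = 10 + 2*Z)
t(D) = 2*D
1/((t(-9)*((g(-3) + 17) - 11))*(-84)) = 1/(((2*(-9))*(((10 + 2*(-3)) + 17) - 11))*(-84)) = 1/(-18*(((10 - 6) + 17) - 11)*(-84)) = 1/(-18*((4 + 17) - 11)*(-84)) = 1/(-18*(21 - 11)*(-84)) = 1/(-18*10*(-84)) = 1/(-180*(-84)) = 1/15120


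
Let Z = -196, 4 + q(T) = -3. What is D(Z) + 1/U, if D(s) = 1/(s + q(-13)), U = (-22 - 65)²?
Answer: -254/52983 ≈ -0.0047940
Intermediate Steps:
q(T) = -7 (q(T) = -4 - 3 = -7)
U = 7569 (U = (-87)² = 7569)
D(s) = 1/(-7 + s) (D(s) = 1/(s - 7) = 1/(-7 + s))
D(Z) + 1/U = 1/(-7 - 196) + 1/7569 = 1/(-203) + 1/7569 = -1/203 + 1/7569 = -254/52983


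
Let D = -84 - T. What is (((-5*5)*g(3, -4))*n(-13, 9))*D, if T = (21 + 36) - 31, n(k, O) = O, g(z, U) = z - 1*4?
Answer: -24750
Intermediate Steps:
g(z, U) = -4 + z (g(z, U) = z - 4 = -4 + z)
T = 26 (T = 57 - 31 = 26)
D = -110 (D = -84 - 1*26 = -84 - 26 = -110)
(((-5*5)*g(3, -4))*n(-13, 9))*D = (((-5*5)*(-4 + 3))*9)*(-110) = (-25*(-1)*9)*(-110) = (25*9)*(-110) = 225*(-110) = -24750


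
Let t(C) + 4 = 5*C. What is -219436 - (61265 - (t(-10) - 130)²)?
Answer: -246845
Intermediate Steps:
t(C) = -4 + 5*C
-219436 - (61265 - (t(-10) - 130)²) = -219436 - (61265 - ((-4 + 5*(-10)) - 130)²) = -219436 - (61265 - ((-4 - 50) - 130)²) = -219436 - (61265 - (-54 - 130)²) = -219436 - (61265 - 1*(-184)²) = -219436 - (61265 - 1*33856) = -219436 - (61265 - 33856) = -219436 - 1*27409 = -219436 - 27409 = -246845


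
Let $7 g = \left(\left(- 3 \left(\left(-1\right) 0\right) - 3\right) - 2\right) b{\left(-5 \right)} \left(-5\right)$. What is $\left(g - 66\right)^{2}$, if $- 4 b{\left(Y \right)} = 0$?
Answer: $4356$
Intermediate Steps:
$b{\left(Y \right)} = 0$ ($b{\left(Y \right)} = \left(- \frac{1}{4}\right) 0 = 0$)
$g = 0$ ($g = \frac{\left(\left(- 3 \left(\left(-1\right) 0\right) - 3\right) - 2\right) 0 \left(-5\right)}{7} = \frac{\left(\left(\left(-3\right) 0 - 3\right) - 2\right) 0 \left(-5\right)}{7} = \frac{\left(\left(0 - 3\right) - 2\right) 0 \left(-5\right)}{7} = \frac{\left(-3 - 2\right) 0 \left(-5\right)}{7} = \frac{\left(-5\right) 0 \left(-5\right)}{7} = \frac{0 \left(-5\right)}{7} = \frac{1}{7} \cdot 0 = 0$)
$\left(g - 66\right)^{2} = \left(0 - 66\right)^{2} = \left(-66\right)^{2} = 4356$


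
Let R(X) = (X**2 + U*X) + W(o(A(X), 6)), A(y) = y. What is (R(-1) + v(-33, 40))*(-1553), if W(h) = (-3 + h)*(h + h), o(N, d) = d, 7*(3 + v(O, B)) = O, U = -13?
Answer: -459688/7 ≈ -65670.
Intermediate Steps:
v(O, B) = -3 + O/7
W(h) = 2*h*(-3 + h) (W(h) = (-3 + h)*(2*h) = 2*h*(-3 + h))
R(X) = 36 + X**2 - 13*X (R(X) = (X**2 - 13*X) + 2*6*(-3 + 6) = (X**2 - 13*X) + 2*6*3 = (X**2 - 13*X) + 36 = 36 + X**2 - 13*X)
(R(-1) + v(-33, 40))*(-1553) = ((36 + (-1)**2 - 13*(-1)) + (-3 + (1/7)*(-33)))*(-1553) = ((36 + 1 + 13) + (-3 - 33/7))*(-1553) = (50 - 54/7)*(-1553) = (296/7)*(-1553) = -459688/7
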